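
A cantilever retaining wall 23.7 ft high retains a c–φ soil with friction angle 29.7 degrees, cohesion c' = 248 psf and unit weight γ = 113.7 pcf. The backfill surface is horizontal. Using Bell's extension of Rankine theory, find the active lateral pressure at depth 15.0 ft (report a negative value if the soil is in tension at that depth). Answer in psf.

287 psf

K_a = (1 − sin φ)/(1 + sin φ) = 0.3374.
σ_a = K_a γ z − 2c√K_a = 0.3374×113.7×15.0 − 2×248×0.5808 = 287.3 psf.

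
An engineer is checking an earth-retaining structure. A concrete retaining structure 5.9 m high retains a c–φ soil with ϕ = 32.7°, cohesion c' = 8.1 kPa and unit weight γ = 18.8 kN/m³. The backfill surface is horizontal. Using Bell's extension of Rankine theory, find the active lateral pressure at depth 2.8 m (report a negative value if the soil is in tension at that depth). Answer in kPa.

6.86 kPa

K_a = (1 − sin φ)/(1 + sin φ) = 0.2985.
σ_a = K_a γ z − 2c√K_a = 0.2985×18.8×2.8 − 2×8.1×0.5464 = 6.862 kPa.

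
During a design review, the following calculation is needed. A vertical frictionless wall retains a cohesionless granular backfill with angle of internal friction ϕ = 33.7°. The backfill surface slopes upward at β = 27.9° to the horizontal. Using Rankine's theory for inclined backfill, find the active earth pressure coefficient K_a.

K_a = cos β · (cos β − √(cos²β − cos²φ)) / (cos β + √(cos²β − cos²φ)).
cos β = 0.8838, cos φ = 0.8320, √(cos²β − cos²φ) = 0.2982.
K_a = 0.8838 × (0.8838 − 0.2982)/(0.8838 + 0.2982) = 0.4379.

0.438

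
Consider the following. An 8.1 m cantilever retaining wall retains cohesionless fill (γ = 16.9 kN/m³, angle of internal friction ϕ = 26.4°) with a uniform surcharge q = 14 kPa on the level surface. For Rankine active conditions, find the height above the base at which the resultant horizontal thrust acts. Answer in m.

2.93 m

K_a = 0.3844.
Triangular part P₁ = ½K_aγH² = 213.1 at H/3 = 2.700 m; rectangular part P₂ = K_a q H = 43.59 at H/2 = 4.050 m.
ȳ = (P₁·2.700 + P₂·4.050)/(P₁+P₂) = 2.929 m.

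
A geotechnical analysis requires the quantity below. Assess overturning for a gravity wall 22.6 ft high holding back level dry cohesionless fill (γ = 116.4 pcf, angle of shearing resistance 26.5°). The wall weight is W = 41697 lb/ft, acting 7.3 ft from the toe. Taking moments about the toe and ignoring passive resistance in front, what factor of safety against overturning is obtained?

K_a = tan²(45° − 26.5°/2) = 0.3829.
P_a = ½K_aγH² = 0.5×0.3829×116.4×22.6² = 11380 lb/ft, acting at H/3 = 7.533 ft above the base.
Overturning moment M_o = P_a × H/3 = 11380 × 7.533 = 85750.
Resisting moment M_r = W × 7.3 = 41697 × 7.3 = 304400.
FS_overturning = M_r/M_o = 304400/85750 = 3.550.

3.55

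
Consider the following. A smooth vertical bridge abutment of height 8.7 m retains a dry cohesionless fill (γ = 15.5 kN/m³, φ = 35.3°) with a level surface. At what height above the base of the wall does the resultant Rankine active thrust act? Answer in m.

K_a = 0.2675.
The pressure distribution is triangular, so the resultant acts at H/3 above the base = 8.7/3 = 2.900 m.

2.90 m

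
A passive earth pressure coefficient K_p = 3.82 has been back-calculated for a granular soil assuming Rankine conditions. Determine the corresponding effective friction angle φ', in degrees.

K_p = (1+sin φ)/(1−sin φ) ⇒ sin φ = (K_p − 1)/(K_p + 1) = 0.5851.
φ = arcsin(0.5851) = 35.81°.

35.8°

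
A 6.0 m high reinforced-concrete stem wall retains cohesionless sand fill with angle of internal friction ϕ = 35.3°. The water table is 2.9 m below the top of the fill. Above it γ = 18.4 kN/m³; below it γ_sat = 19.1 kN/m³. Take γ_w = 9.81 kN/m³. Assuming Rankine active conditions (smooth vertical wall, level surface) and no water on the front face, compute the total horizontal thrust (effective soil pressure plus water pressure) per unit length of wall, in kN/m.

K_a = tan²(45° − φ/2) = 0.2675.
γ' = 19.1 − 9.81 = 9.290 kN/m³. Depth below WT = 3.1 m.
σ'_h at WT = K_a γ d_w = 14.28 kPa; at base = 14.28 + K_a γ' × 3.1 = 21.98 kPa.
P₁ (0–2.9 m) = ½×14.28×2.9 = 20.70. P₂ (2.9–6.0 m) = ½(14.28+21.98)×3.1 = 56.20.
P_w = ½ γ_w h₂² = 0.5×9.81×3.1² = 47.14. Total = 20.70+56.20+47.14 = 124.0 kN/m.

124 kN/m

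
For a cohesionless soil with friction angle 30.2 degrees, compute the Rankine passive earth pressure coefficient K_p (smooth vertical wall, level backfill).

3.02

K_p = (1 + sin φ)/(1 − sin φ) = tan²(45° + 30.2°/2) = 3.024.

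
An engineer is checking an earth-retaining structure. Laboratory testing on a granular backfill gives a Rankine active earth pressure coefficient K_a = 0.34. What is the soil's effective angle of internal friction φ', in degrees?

29.5°

K_a = tan²(45° − φ/2) ⇒ 45° − φ/2 = arctan(√0.34) = 30.25°.
φ = 2(45° − 30.25°) = 29.51°.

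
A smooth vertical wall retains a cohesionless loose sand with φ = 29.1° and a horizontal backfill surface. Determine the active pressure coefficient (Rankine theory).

K_a = tan²(45° − φ/2) = tan²(30.45°) = 0.3456.

0.346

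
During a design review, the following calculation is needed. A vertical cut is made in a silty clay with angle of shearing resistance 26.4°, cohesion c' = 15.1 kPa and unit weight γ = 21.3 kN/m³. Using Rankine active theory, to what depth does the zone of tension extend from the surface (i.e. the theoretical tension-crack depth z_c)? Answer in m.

2.29 m

K_a = tan²(45° − 26.4°/2) = 0.3844; √K_a = 0.6200.
The active pressure is zero where K_a γ z = 2c√K_a, so z_c = 2c/(γ√K_a) = 2×15.1/(21.3×0.6200) = 2.287 m.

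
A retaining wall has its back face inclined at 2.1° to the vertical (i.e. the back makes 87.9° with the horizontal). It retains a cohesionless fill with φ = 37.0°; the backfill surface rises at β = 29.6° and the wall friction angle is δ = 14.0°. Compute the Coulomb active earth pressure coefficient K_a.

0.389

K_a = sin²(α+φ) / [sin²α · sin(α−δ) · (1 + √{sin(φ+δ)sin(φ−β) / (sin(α−δ)sin(α+β))})²].
With α = 87.9°, φ = 37.0°, δ = 14.0°, β = 29.6°: K_a = 0.3889.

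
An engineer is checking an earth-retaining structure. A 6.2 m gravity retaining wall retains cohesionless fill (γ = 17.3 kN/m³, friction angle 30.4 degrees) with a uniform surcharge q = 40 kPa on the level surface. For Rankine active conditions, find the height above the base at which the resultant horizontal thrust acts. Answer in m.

K_a = 0.3280.
Triangular part P₁ = ½K_aγH² = 109.1 at H/3 = 2.067 m; rectangular part P₂ = K_a q H = 81.34 at H/2 = 3.100 m.
ȳ = (P₁·2.067 + P₂·3.100)/(P₁+P₂) = 2.508 m.

2.51 m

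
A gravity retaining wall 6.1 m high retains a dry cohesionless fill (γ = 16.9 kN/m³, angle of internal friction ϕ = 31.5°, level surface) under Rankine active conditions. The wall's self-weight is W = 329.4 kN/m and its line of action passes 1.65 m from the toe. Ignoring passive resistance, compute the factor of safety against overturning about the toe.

2.71

K_a = tan²(45° − 31.5°/2) = 0.3136.
P_a = ½K_aγH² = 0.5×0.3136×16.9×6.1² = 98.61 kN/m, acting at H/3 = 2.033 m above the base.
Overturning moment M_o = P_a × H/3 = 98.61 × 2.033 = 200.5.
Resisting moment M_r = W × 1.65 = 329.4 × 1.65 = 543.5.
FS_overturning = M_r/M_o = 543.5/200.5 = 2.711.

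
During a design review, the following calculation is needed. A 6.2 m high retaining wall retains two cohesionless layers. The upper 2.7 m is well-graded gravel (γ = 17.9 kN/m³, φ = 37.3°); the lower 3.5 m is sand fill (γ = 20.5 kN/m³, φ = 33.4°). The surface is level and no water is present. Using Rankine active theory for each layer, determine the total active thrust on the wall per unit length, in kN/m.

K_a1 = tan²(45°−37.3°/2) = 0.2453; K_a2 = tan²(45°−33.4°/2) = 0.2899.
Layer 1: σ at base = K_a1 γ₁ h₁ = 11.86 kPa; P₁ = ½×11.86×2.7 = 16.01.
Layer 2: σ_v at top = γ₁h₁ = 48.33; σ_h top = K_a2×48.33 = 14.01; σ_h base = K_a2×(48.33+20.5×3.5) = 34.81.
P₂ = ½(14.01+34.81)×3.5 = 85.45. Total P_a = 16.01+85.45 = 101.5 kN/m.

101 kN/m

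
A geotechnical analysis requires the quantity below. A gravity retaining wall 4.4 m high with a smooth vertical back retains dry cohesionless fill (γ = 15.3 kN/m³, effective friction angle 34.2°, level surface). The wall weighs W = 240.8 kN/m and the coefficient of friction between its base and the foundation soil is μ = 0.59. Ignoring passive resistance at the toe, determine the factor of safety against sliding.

3.42

K_a = tan²(45° − 34.2°/2) = 0.2803.
P_a = ½K_aγH² = 0.5×0.2803×15.3×4.4² = 41.52 kN/m, acting at H/3 = 1.467 m above the base.
FS_sliding = μW / P_a = 0.59×240.8 / 41.52 = 3.422.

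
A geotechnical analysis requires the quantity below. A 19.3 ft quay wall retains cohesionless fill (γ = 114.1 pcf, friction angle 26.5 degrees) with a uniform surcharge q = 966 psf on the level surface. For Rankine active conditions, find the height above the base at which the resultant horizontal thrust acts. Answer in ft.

K_a = 0.3829.
Triangular part P₁ = ½K_aγH² = 8138 at H/3 = 6.433 ft; rectangular part P₂ = K_a q H = 7139 at H/2 = 9.650 ft.
ȳ = (P₁·6.433 + P₂·9.650)/(P₁+P₂) = 7.937 ft.

7.94 ft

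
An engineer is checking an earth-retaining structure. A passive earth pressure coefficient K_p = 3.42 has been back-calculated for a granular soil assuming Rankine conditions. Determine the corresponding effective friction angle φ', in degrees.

33.2°

K_p = (1+sin φ)/(1−sin φ) ⇒ sin φ = (K_p − 1)/(K_p + 1) = 0.5475.
φ = arcsin(0.5475) = 33.20°.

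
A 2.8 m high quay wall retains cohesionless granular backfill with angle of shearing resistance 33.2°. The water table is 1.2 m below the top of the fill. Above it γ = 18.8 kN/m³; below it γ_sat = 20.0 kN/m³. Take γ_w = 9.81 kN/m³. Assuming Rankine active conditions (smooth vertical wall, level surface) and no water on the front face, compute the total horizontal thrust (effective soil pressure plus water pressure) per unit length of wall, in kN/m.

30.9 kN/m

K_a = tan²(45° − φ/2) = 0.2924.
γ' = 20.0 − 9.81 = 10.19 kN/m³. Depth below WT = 1.6 m.
σ'_h at WT = K_a γ d_w = 6.596 kPa; at base = 6.596 + K_a γ' × 1.6 = 11.36 kPa.
P₁ (0–1.2 m) = ½×6.596×1.2 = 3.957. P₂ (1.2–2.8 m) = ½(6.596+11.36)×1.6 = 14.37.
P_w = ½ γ_w h₂² = 0.5×9.81×1.6² = 12.56. Total = 3.957+14.37+12.56 = 30.88 kN/m.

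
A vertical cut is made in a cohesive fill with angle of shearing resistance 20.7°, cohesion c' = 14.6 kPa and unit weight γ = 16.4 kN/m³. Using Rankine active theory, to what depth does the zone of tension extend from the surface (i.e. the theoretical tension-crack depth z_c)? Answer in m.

K_a = tan²(45° − 20.7°/2) = 0.4777; √K_a = 0.6911.
The active pressure is zero where K_a γ z = 2c√K_a, so z_c = 2c/(γ√K_a) = 2×14.6/(16.4×0.6911) = 2.576 m.

2.58 m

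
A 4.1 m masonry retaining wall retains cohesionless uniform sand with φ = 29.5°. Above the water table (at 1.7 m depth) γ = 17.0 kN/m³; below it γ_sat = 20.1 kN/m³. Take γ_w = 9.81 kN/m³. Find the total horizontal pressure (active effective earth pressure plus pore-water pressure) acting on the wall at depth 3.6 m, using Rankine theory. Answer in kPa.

35.1 kPa

K_a = (1 − sin φ)/(1 + sin φ) = 0.3401.
γ' = 20.1 − 9.81 = 10.29 kN/m³.
Effective vertical stress at 3.6 m: σ'_v = 17.0×1.7 + 10.29×1.90 = 48.45 kPa.
σ'_h = K_a σ'_v = 0.3401 × 48.45 = 16.48 kPa; u = γ_w × 1.90 = 18.64 kPa.
Total σ_h = 16.48 + 18.64 = 35.12 kPa.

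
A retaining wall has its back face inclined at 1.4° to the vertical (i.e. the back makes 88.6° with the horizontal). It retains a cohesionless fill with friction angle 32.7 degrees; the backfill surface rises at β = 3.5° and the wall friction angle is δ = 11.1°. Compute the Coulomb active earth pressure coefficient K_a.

K_a = sin²(α+φ) / [sin²α · sin(α−δ) · (1 + √{sin(φ+δ)sin(φ−β) / (sin(α−δ)sin(α+β))})²].
With α = 88.6°, φ = 32.7°, δ = 11.1°, β = 3.5°: K_a = 0.2966.

0.297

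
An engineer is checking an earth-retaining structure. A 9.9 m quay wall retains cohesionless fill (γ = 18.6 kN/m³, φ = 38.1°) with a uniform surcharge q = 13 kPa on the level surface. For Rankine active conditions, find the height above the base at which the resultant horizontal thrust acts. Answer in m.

K_a = 0.2368.
Triangular part P₁ = ½K_aγH² = 215.9 at H/3 = 3.300 m; rectangular part P₂ = K_a q H = 30.48 at H/2 = 4.950 m.
ȳ = (P₁·3.300 + P₂·4.950)/(P₁+P₂) = 3.504 m.

3.50 m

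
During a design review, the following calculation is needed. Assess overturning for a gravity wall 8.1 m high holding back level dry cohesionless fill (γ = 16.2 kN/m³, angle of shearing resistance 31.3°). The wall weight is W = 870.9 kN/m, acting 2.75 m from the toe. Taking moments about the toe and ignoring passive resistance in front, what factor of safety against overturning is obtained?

K_a = tan²(45° − 31.3°/2) = 0.3162.
P_a = ½K_aγH² = 0.5×0.3162×16.2×8.1² = 168.0 kN/m, acting at H/3 = 2.700 m above the base.
Overturning moment M_o = P_a × H/3 = 168.0 × 2.700 = 453.7.
Resisting moment M_r = W × 2.75 = 870.9 × 2.75 = 2395.
FS_overturning = M_r/M_o = 2395/453.7 = 5.279.

5.28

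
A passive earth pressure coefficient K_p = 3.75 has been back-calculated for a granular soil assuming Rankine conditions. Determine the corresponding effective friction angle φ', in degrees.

K_p = (1+sin φ)/(1−sin φ) ⇒ sin φ = (K_p − 1)/(K_p + 1) = 0.5789.
φ = arcsin(0.5789) = 35.38°.

35.4°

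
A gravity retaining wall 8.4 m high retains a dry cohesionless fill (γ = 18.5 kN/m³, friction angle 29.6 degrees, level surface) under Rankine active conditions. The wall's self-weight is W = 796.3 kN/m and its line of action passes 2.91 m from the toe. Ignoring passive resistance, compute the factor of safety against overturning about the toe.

K_a = tan²(45° − 29.6°/2) = 0.3387.
P_a = ½K_aγH² = 0.5×0.3387×18.5×8.4² = 221.1 kN/m, acting at H/3 = 2.800 m above the base.
Overturning moment M_o = P_a × H/3 = 221.1 × 2.800 = 619.0.
Resisting moment M_r = W × 2.91 = 796.3 × 2.91 = 2317.
FS_overturning = M_r/M_o = 2317/619.0 = 3.743.

3.74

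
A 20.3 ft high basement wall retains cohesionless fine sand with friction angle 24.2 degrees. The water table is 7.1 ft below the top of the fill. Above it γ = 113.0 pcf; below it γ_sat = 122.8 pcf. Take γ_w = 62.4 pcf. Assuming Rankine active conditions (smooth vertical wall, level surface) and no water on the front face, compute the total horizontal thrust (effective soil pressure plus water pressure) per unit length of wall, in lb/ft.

K_a = tan²(45° − φ/2) = 0.4185.
γ' = 122.8 − 62.4 = 60.40 pcf. Depth below WT = 13.2 ft.
σ'_h at WT = K_a γ d_w = 335.8 psf; at base = 335.8 + K_a γ' × 13.2 = 669.5 psf.
P₁ (0–7.1 ft) = ½×335.8×7.1 = 1192. P₂ (7.1–20.3 ft) = ½(335.8+669.5)×13.2 = 6635.
P_w = ½ γ_w h₂² = 0.5×62.4×13.2² = 5436. Total = 1192+6635+5436 = 13260 lb/ft.

13300 lb/ft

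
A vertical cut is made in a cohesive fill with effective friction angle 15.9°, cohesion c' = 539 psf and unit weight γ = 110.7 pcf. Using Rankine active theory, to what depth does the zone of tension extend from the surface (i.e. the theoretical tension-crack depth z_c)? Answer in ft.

12.9 ft

K_a = tan²(45° − 15.9°/2) = 0.5699; √K_a = 0.7549.
The active pressure is zero where K_a γ z = 2c√K_a, so z_c = 2c/(γ√K_a) = 2×539/(110.7×0.7549) = 12.90 ft.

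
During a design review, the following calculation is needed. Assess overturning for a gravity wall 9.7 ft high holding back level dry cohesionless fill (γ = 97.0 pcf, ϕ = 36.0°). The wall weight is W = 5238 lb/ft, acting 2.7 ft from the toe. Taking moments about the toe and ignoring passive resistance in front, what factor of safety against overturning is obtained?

K_a = tan²(45° − 36.0°/2) = 0.2596.
P_a = ½K_aγH² = 0.5×0.2596×97.0×9.7² = 1185 lb/ft, acting at H/3 = 3.233 ft above the base.
Overturning moment M_o = P_a × H/3 = 1185 × 3.233 = 3831.
Resisting moment M_r = W × 2.7 = 5238 × 2.7 = 14140.
FS_overturning = M_r/M_o = 14140/3831 = 3.692.

3.69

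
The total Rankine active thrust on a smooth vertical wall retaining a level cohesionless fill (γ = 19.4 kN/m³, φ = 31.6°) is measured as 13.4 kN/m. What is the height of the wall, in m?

2.10 m

K_a = 0.3123. P_a = ½ K_a γ H² ⇒ H = √(2P_a/(K_a γ)).
H = √(2×13.4/(0.3123×19.4)) = 2.103 m.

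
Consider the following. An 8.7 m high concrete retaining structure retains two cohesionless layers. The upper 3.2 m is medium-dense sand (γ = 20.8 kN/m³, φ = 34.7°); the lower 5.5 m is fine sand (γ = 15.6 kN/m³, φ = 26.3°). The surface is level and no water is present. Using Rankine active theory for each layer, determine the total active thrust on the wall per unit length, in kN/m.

262 kN/m

K_a1 = tan²(45°−34.7°/2) = 0.2745; K_a2 = tan²(45°−26.3°/2) = 0.3859.
Layer 1: σ at base = K_a1 γ₁ h₁ = 18.27 kPa; P₁ = ½×18.27×3.2 = 29.23.
Layer 2: σ_v at top = γ₁h₁ = 66.56; σ_h top = K_a2×66.56 = 25.69; σ_h base = K_a2×(66.56+15.6×5.5) = 58.80.
P₂ = ½(25.69+58.80)×5.5 = 232.3. Total P_a = 29.23+232.3 = 261.6 kN/m.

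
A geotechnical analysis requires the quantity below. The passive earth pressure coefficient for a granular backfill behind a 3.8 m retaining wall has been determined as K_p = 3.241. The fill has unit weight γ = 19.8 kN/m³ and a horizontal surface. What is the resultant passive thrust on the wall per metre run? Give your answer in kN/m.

P = ½ K_p γ H² = 0.5 × 3.241 × 19.8 × 3.8² = 463.3 kN/m.

463 kN/m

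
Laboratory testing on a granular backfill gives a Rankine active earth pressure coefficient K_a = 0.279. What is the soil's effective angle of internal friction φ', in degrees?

K_a = tan²(45° − φ/2) ⇒ 45° − φ/2 = arctan(√0.279) = 27.84°.
φ = 2(45° − 27.84°) = 34.31°.

34.3°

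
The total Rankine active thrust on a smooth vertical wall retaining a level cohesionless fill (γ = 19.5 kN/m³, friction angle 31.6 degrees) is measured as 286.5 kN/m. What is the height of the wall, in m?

9.70 m

K_a = 0.3123. P_a = ½ K_a γ H² ⇒ H = √(2P_a/(K_a γ)).
H = √(2×286.5/(0.3123×19.5)) = 9.699 m.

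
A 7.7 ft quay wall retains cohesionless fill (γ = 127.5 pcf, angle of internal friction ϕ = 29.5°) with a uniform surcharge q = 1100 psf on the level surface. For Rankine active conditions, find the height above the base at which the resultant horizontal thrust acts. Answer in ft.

K_a = 0.3401.
Triangular part P₁ = ½K_aγH² = 1285 at H/3 = 2.567 ft; rectangular part P₂ = K_a q H = 2881 at H/2 = 3.850 ft.
ȳ = (P₁·2.567 + P₂·3.850)/(P₁+P₂) = 3.454 ft.

3.45 ft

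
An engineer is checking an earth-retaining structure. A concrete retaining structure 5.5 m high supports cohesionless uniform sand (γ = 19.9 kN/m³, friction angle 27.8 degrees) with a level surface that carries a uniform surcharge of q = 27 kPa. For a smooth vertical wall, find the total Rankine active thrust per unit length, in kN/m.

164 kN/m

K_a = tan²(45° − φ/2) = 0.3639.
Soil triangle: ½ K_a γ H² = 0.5×0.3639×19.9×5.5² = 109.5 kN/m.
Surcharge rectangle: K_a q H = 0.3639×27×5.5 = 54.04 kN/m.
Total = 109.5 + 54.04 = 163.6 kN/m.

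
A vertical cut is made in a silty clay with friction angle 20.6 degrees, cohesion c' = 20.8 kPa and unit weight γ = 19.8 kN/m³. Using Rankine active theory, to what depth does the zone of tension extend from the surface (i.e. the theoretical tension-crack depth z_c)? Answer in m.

3.03 m

K_a = tan²(45° − 20.6°/2) = 0.4795; √K_a = 0.6924.
The active pressure is zero where K_a γ z = 2c√K_a, so z_c = 2c/(γ√K_a) = 2×20.8/(19.8×0.6924) = 3.034 m.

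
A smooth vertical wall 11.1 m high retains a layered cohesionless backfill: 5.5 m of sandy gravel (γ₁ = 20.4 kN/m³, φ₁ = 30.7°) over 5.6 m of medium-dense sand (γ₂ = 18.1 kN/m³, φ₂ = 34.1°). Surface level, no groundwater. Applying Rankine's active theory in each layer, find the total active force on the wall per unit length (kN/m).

357 kN/m

K_a1 = tan²(45°−30.7°/2) = 0.3240; K_a2 = tan²(45°−34.1°/2) = 0.2815.
Layer 1: σ at base = K_a1 γ₁ h₁ = 36.36 kPa; P₁ = ½×36.36×5.5 = 99.98.
Layer 2: σ_v at top = γ₁h₁ = 112.2; σ_h top = K_a2×112.2 = 31.59; σ_h base = K_a2×(112.2+18.1×5.6) = 60.12.
P₂ = ½(31.59+60.12)×5.6 = 256.8. Total P_a = 99.98+256.8 = 356.8 kN/m.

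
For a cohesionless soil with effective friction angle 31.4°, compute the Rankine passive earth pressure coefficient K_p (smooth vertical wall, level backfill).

K_p = (1 + sin φ)/(1 − sin φ) = tan²(45° + 31.4°/2) = 3.175.

3.18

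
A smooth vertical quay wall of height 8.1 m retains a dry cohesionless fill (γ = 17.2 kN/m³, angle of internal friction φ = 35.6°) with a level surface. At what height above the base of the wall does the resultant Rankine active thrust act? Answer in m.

2.70 m

K_a = 0.2641.
The pressure distribution is triangular, so the resultant acts at H/3 above the base = 8.1/3 = 2.700 m.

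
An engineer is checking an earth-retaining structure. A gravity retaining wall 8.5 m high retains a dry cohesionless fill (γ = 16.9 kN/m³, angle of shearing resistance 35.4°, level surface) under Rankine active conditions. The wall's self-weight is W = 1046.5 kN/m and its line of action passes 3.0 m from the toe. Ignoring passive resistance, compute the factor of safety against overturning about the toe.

6.81

K_a = tan²(45° − 35.4°/2) = 0.2664.
P_a = ½K_aγH² = 0.5×0.2664×16.9×8.5² = 162.6 kN/m, acting at H/3 = 2.833 m above the base.
Overturning moment M_o = P_a × H/3 = 162.6 × 2.833 = 460.8.
Resisting moment M_r = W × 3.0 = 1046.5 × 3.0 = 3140.
FS_overturning = M_r/M_o = 3140/460.8 = 6.813.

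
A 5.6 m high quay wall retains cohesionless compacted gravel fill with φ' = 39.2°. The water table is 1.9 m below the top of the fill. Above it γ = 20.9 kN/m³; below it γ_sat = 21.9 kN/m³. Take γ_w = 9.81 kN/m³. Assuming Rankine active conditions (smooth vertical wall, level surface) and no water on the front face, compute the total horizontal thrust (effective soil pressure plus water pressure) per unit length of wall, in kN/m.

K_a = tan²(45° − φ/2) = 0.2255.
γ' = 21.9 − 9.81 = 12.09 kN/m³. Depth below WT = 3.7 m.
σ'_h at WT = K_a γ d_w = 8.953 kPa; at base = 8.953 + K_a γ' × 3.7 = 19.04 kPa.
P₁ (0–1.9 m) = ½×8.953×1.9 = 8.506. P₂ (1.9–5.6 m) = ½(8.953+19.04)×3.7 = 51.79.
P_w = ½ γ_w h₂² = 0.5×9.81×3.7² = 67.15. Total = 8.506+51.79+67.15 = 127.4 kN/m.

127 kN/m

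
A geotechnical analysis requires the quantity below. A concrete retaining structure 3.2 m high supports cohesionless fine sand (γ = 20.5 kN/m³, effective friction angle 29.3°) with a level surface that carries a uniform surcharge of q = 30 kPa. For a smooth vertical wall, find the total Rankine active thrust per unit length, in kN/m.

68.9 kN/m

K_a = tan²(45° − φ/2) = 0.3428.
Soil triangle: ½ K_a γ H² = 0.5×0.3428×20.5×3.2² = 35.98 kN/m.
Surcharge rectangle: K_a q H = 0.3428×30×3.2 = 32.91 kN/m.
Total = 35.98 + 32.91 = 68.90 kN/m.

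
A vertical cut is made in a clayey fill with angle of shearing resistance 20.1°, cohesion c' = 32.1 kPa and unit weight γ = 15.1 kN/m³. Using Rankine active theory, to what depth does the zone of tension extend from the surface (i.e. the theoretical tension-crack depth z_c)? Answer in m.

K_a = tan²(45° − 20.1°/2) = 0.4885; √K_a = 0.6989.
The active pressure is zero where K_a γ z = 2c√K_a, so z_c = 2c/(γ√K_a) = 2×32.1/(15.1×0.6989) = 6.083 m.

6.08 m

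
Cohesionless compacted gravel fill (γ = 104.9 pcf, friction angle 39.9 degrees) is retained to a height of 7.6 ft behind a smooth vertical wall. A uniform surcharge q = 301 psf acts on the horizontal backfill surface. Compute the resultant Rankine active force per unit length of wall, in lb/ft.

1160 lb/ft

K_a = tan²(45° − φ/2) = 0.2184.
Soil triangle: ½ K_a γ H² = 0.5×0.2184×104.9×7.6² = 661.8 lb/ft.
Surcharge rectangle: K_a q H = 0.2184×301×7.6 = 499.7 lb/ft.
Total = 661.8 + 499.7 = 1161 lb/ft.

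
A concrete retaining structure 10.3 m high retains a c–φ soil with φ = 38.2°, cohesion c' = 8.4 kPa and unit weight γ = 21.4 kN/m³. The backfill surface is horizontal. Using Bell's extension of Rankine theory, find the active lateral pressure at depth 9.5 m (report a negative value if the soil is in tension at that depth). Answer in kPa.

K_a = (1 − sin φ)/(1 + sin φ) = 0.2358.
σ_a = K_a γ z − 2c√K_a = 0.2358×21.4×9.5 − 2×8.4×0.4856 = 39.78 kPa.

39.8 kPa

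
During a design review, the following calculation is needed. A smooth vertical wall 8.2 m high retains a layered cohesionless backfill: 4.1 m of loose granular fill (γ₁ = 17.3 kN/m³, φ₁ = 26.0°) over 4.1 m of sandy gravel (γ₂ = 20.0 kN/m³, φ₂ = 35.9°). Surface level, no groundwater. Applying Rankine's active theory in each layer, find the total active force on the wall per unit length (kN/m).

K_a1 = tan²(45°−26.0°/2) = 0.3905; K_a2 = tan²(45°−35.9°/2) = 0.2607.
Layer 1: σ at base = K_a1 γ₁ h₁ = 27.70 kPa; P₁ = ½×27.70×4.1 = 56.78.
Layer 2: σ_v at top = γ₁h₁ = 70.93; σ_h top = K_a2×70.93 = 18.49; σ_h base = K_a2×(70.93+20.0×4.1) = 39.87.
P₂ = ½(18.49+39.87)×4.1 = 119.7. Total P_a = 56.78+119.7 = 176.4 kN/m.

176 kN/m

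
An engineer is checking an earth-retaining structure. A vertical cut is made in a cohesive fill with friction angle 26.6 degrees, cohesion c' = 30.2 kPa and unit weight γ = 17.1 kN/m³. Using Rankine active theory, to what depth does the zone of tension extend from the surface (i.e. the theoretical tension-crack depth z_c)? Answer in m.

K_a = tan²(45° − 26.6°/2) = 0.3814; √K_a = 0.6176.
The active pressure is zero where K_a γ z = 2c√K_a, so z_c = 2c/(γ√K_a) = 2×30.2/(17.1×0.6176) = 5.719 m.

5.72 m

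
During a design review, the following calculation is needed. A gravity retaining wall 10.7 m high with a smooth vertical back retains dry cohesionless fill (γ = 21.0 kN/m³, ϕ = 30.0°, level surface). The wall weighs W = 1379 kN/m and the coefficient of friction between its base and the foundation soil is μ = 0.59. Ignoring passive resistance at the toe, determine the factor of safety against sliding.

2.03

K_a = tan²(45° − 30.0°/2) = 0.3333.
P_a = ½K_aγH² = 0.5×0.3333×21.0×10.7² = 400.7 kN/m, acting at H/3 = 3.567 m above the base.
FS_sliding = μW / P_a = 0.59×1379 / 400.7 = 2.030.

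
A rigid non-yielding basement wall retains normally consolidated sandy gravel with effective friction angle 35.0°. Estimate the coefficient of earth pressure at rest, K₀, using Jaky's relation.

K₀ = 1 − sin φ' = 1 − sin 35.0° = 0.4264.

0.426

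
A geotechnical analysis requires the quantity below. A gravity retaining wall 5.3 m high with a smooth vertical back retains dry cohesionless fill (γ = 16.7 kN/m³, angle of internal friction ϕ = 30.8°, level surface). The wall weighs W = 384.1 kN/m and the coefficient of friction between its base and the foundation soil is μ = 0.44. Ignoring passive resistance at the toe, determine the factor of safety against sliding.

K_a = tan²(45° − 30.8°/2) = 0.3227.
P_a = ½K_aγH² = 0.5×0.3227×16.7×5.3² = 75.69 kN/m, acting at H/3 = 1.767 m above the base.
FS_sliding = μW / P_a = 0.44×384.1 / 75.69 = 2.233.

2.23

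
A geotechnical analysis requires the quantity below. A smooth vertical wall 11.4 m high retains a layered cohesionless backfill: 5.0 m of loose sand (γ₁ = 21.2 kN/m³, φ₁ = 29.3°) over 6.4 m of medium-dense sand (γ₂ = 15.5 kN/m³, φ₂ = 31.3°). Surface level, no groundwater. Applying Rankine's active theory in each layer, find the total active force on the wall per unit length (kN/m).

406 kN/m

K_a1 = tan²(45°−29.3°/2) = 0.3428; K_a2 = tan²(45°−31.3°/2) = 0.3162.
Layer 1: σ at base = K_a1 γ₁ h₁ = 36.34 kPa; P₁ = ½×36.34×5.0 = 90.85.
Layer 2: σ_v at top = γ₁h₁ = 106.0; σ_h top = K_a2×106.0 = 33.52; σ_h base = K_a2×(106.0+15.5×6.4) = 64.89.
P₂ = ½(33.52+64.89)×6.4 = 314.9. Total P_a = 90.85+314.9 = 405.7 kN/m.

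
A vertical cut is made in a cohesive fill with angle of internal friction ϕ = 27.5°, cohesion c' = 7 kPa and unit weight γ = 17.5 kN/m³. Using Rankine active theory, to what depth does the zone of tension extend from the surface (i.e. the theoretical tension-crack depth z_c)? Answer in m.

K_a = tan²(45° − 27.5°/2) = 0.3682; √K_a = 0.6068.
The active pressure is zero where K_a γ z = 2c√K_a, so z_c = 2c/(γ√K_a) = 2×7/(17.5×0.6068) = 1.318 m.

1.32 m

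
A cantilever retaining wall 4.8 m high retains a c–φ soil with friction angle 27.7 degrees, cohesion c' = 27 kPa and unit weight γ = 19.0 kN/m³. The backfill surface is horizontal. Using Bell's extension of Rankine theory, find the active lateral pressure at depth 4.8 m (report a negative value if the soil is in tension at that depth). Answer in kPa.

0.679 kPa

K_a = (1 − sin φ)/(1 + sin φ) = 0.3653.
σ_a = K_a γ z − 2c√K_a = 0.3653×19.0×4.8 − 2×27×0.6044 = 0.6794 kPa.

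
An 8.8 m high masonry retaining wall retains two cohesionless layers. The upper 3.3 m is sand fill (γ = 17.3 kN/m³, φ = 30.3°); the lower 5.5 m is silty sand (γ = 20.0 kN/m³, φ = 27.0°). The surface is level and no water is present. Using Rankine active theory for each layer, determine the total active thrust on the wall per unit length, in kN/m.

K_a1 = tan²(45°−30.3°/2) = 0.3293; K_a2 = tan²(45°−27.0°/2) = 0.3755.
Layer 1: σ at base = K_a1 γ₁ h₁ = 18.80 kPa; P₁ = ½×18.80×3.3 = 31.02.
Layer 2: σ_v at top = γ₁h₁ = 57.09; σ_h top = K_a2×57.09 = 21.44; σ_h base = K_a2×(57.09+20.0×5.5) = 62.75.
P₂ = ½(21.44+62.75)×5.5 = 231.5. Total P_a = 31.02+231.5 = 262.5 kN/m.

263 kN/m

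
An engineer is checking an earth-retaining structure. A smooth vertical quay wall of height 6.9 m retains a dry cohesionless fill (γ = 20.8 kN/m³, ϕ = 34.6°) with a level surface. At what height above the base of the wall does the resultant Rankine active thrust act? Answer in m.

K_a = 0.2756.
The pressure distribution is triangular, so the resultant acts at H/3 above the base = 6.9/3 = 2.300 m.

2.30 m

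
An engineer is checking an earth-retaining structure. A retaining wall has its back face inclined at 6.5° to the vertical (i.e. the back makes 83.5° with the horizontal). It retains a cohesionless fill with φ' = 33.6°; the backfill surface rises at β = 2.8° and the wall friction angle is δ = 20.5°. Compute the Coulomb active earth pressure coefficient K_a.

0.318

K_a = sin²(α+φ) / [sin²α · sin(α−δ) · (1 + √{sin(φ+δ)sin(φ−β) / (sin(α−δ)sin(α+β))})²].
With α = 83.5°, φ = 33.6°, δ = 20.5°, β = 2.8°: K_a = 0.3181.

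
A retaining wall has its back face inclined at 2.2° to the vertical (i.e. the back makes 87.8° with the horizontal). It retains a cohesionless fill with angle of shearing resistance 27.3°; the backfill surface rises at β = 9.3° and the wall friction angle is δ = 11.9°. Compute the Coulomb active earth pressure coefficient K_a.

K_a = sin²(α+φ) / [sin²α · sin(α−δ) · (1 + √{sin(φ+δ)sin(φ−β) / (sin(α−δ)sin(α+β))})²].
With α = 87.8°, φ = 27.3°, δ = 11.9°, β = 9.3°: K_a = 0.4025.

0.402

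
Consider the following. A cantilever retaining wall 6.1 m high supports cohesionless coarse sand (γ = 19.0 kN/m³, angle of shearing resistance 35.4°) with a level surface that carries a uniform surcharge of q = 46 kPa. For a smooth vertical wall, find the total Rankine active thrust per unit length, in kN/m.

169 kN/m

K_a = tan²(45° − φ/2) = 0.2664.
Soil triangle: ½ K_a γ H² = 0.5×0.2664×19.0×6.1² = 94.17 kN/m.
Surcharge rectangle: K_a q H = 0.2664×46×6.1 = 74.75 kN/m.
Total = 94.17 + 74.75 = 168.9 kN/m.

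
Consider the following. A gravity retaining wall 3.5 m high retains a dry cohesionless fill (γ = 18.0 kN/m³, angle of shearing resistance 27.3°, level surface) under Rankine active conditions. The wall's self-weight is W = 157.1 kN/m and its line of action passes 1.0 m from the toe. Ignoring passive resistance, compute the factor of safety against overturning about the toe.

K_a = tan²(45° − 27.3°/2) = 0.3711.
P_a = ½K_aγH² = 0.5×0.3711×18.0×3.5² = 40.92 kN/m, acting at H/3 = 1.167 m above the base.
Overturning moment M_o = P_a × H/3 = 40.92 × 1.167 = 47.74.
Resisting moment M_r = W × 1.0 = 157.1 × 1.0 = 157.1.
FS_overturning = M_r/M_o = 157.1/47.74 = 3.291.

3.29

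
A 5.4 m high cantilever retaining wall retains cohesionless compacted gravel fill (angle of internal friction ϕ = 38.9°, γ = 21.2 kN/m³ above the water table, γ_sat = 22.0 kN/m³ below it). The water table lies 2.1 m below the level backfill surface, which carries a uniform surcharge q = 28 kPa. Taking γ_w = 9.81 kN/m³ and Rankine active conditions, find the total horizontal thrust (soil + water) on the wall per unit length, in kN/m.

147 kN/m

K_a = tan²(45° − φ/2) = 0.2285.
γ' = 22.0 − 9.81 = 12.19 kN/m³. h₂ = H − d_w = 3.3 m.
σ'_h: at surface K_a·q = 6.399; at WT K_a(q+γd_w) = 16.57; at base K_a(q+γd_w+γ'h₂) = 25.77 kPa.
P₁ = ½(6.399+16.57)×2.1 = 24.12; P₂ = ½(16.57+25.77)×3.3 = 69.86; P_w = ½γ_w h₂² = 53.42.
Total = 24.12+69.86+53.42 = 147.4 kN/m.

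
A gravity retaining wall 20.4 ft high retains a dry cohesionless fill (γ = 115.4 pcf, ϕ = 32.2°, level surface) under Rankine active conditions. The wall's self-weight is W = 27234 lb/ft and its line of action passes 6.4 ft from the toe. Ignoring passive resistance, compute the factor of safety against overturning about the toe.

K_a = tan²(45° − 32.2°/2) = 0.3047.
P_a = ½K_aγH² = 0.5×0.3047×115.4×20.4² = 7317 lb/ft, acting at H/3 = 6.800 ft above the base.
Overturning moment M_o = P_a × H/3 = 7317 × 6.800 = 49760.
Resisting moment M_r = W × 6.4 = 27234 × 6.4 = 174300.
FS_overturning = M_r/M_o = 174300/49760 = 3.503.

3.50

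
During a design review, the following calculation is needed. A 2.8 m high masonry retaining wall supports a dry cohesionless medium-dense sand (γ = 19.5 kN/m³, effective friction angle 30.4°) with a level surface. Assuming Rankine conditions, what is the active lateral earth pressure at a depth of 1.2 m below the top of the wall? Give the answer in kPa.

7.68 kPa

K_a = (1 − sin φ)/(1 + sin φ) = 0.3280.
σ_h = K_a γ z = 0.3280 × 19.5 × 1.2 = 7.675 kPa.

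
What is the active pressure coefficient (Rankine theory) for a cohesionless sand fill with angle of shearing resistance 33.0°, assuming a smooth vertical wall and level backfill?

0.295

K_a = (1 − sin φ)/(1 + sin φ) = (1 − sin 33.0°)/(1 + sin 33.0°) = 0.2948.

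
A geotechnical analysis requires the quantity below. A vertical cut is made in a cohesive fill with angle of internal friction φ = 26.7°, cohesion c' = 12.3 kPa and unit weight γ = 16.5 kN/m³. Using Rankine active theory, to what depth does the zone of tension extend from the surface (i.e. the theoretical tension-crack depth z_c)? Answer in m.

2.42 m

K_a = tan²(45° − 26.7°/2) = 0.3800; √K_a = 0.6164.
The active pressure is zero where K_a γ z = 2c√K_a, so z_c = 2c/(γ√K_a) = 2×12.3/(16.5×0.6164) = 2.419 m.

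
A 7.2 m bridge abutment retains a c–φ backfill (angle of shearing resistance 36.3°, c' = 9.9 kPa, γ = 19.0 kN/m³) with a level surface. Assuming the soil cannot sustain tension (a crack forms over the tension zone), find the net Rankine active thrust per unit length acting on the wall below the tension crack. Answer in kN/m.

K_a = 0.2563; √K_a = 0.5062.
Tension-crack depth z_c = 2c/(γ√K_a) = 2×9.9/(19.0×0.5062) = 2.059 m.
σ_a at base = K_a γ H − 2c√K_a = 0.2563×19.0×7.2 − 2×9.9×0.5062 = 25.03 kPa.
P_a = ½ × 25.03 × (H − z_c) = 0.5×25.03×5.141 = 64.36 kN/m.

64.4 kN/m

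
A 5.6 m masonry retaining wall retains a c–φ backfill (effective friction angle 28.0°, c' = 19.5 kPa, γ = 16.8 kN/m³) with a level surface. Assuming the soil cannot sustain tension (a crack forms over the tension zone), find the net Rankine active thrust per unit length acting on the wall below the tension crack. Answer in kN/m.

9.14 kN/m

K_a = 0.3610; √K_a = 0.6009.
Tension-crack depth z_c = 2c/(γ√K_a) = 2×19.5/(16.8×0.6009) = 3.864 m.
σ_a at base = K_a γ H − 2c√K_a = 0.3610×16.8×5.6 − 2×19.5×0.6009 = 10.53 kPa.
P_a = ½ × 10.53 × (H − z_c) = 0.5×10.53×1.736 = 9.145 kN/m.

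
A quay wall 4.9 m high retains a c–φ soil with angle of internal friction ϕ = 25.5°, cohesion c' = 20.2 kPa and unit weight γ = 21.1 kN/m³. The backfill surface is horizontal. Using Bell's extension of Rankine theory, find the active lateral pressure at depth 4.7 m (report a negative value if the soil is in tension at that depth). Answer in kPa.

14.0 kPa

K_a = (1 − sin φ)/(1 + sin φ) = 0.3981.
σ_a = K_a γ z − 2c√K_a = 0.3981×21.1×4.7 − 2×20.2×0.6310 = 13.99 kPa.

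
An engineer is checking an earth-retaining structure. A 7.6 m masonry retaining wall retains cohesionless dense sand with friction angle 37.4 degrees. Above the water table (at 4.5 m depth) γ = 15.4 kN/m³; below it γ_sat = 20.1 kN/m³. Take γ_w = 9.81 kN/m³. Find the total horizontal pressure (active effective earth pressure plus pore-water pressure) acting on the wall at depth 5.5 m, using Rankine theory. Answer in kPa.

29.3 kPa

K_a = (1 − sin φ)/(1 + sin φ) = 0.2443.
γ' = 20.1 − 9.81 = 10.29 kN/m³.
Effective vertical stress at 5.5 m: σ'_v = 15.4×4.5 + 10.29×1.00 = 79.59 kPa.
σ'_h = K_a σ'_v = 0.2443 × 79.59 = 19.44 kPa; u = γ_w × 1.00 = 9.810 kPa.
Total σ_h = 19.44 + 9.810 = 29.25 kPa.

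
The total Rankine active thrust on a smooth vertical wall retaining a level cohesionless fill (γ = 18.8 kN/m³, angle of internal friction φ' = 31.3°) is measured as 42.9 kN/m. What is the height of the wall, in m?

K_a = 0.3162. P_a = ½ K_a γ H² ⇒ H = √(2P_a/(K_a γ)).
H = √(2×42.9/(0.3162×18.8)) = 3.799 m.

3.80 m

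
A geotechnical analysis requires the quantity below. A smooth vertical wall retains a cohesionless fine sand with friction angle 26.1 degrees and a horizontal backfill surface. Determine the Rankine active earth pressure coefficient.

0.389

K_a = tan²(45° − φ/2) = tan²(31.95°) = 0.3889.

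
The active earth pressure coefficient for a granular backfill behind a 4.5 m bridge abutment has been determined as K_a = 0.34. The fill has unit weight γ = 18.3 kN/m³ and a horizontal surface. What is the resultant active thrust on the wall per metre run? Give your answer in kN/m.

63.0 kN/m

P = ½ K_a γ H² = 0.5 × 0.34 × 18.3 × 4.5² = 63.00 kN/m.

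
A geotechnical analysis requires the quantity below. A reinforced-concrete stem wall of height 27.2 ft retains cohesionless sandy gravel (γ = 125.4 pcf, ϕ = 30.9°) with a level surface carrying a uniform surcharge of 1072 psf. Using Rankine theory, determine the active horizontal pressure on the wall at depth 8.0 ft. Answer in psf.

667 psf

K_a = (1 − sin φ)/(1 + sin φ) = 0.3214.
σ_v = γz + q = 125.4 × 8.0 + 1072 = 2075 psf.
σ_h = K_a σ_v = 0.3214 × 2075 = 667.0 psf.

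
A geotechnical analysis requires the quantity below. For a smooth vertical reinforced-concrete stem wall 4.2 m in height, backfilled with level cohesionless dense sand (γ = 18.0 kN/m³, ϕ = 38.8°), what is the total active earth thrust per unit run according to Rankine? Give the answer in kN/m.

36.4 kN/m

K_a = tan²(45° − φ/2) = 0.2296.
P_a = ½ K_a γ H² = 0.5 × 0.2296 × 18.0 × 4.2² = 36.44 kN/m.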